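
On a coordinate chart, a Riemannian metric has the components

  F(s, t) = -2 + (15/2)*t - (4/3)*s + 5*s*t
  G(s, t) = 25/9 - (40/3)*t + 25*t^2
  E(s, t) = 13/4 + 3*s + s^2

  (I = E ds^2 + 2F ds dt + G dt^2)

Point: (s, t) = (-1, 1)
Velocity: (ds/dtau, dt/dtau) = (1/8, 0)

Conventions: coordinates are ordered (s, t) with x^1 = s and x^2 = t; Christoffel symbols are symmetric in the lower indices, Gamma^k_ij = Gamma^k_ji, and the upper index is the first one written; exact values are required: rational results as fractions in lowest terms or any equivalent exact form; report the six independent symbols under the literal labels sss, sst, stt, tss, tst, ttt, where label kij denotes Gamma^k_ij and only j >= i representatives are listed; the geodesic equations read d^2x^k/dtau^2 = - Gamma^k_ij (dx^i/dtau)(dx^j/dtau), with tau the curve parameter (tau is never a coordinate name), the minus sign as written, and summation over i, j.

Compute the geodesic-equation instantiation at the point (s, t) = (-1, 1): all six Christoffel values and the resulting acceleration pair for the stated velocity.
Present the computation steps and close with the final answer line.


E = 5/4, F = 11/6, G = 130/9 at the point
E_s = 1, E_t = 0, F_s = 11/3, F_t = 5/2, G_s = 0, G_t = 110/3
EG - F^2 = 529/36;  g^inv = (36/529) * [[130/9, -11/6], [-11/6, 5/4]]
first-kind symbols [ij,l] = (1/2)(d_i g_jl + d_j g_il - d_l g_ij): [ss,s] = E_s/2 = 1/2, [ss,t] = F_s - E_t/2 = 11/3, [st,s] = E_t/2 = 0, [st,t] = G_s/2 = 0, [tt,s] = F_t - G_s/2 = 5/2, [tt,t] = G_t/2 = 55/3
Gamma^s_ij = (G*[ij,s] - F*[ij,t])/(EG - F^2), Gamma^t_ij = (E*[ij,t] - F*[ij,s])/(EG - F^2)
Gamma_sss = 18/529, Gamma_sst = 0, Gamma_stt = 90/529, Gamma_tss = 132/529, Gamma_tst = 0, Gamma_ttt = 660/529
d^2s/dtau^2 = -(Gamma_sss*(1/8)^2 + 2*Gamma_sst*(1/8)*(0) + Gamma_stt*(0)^2) = -9/16928
d^2t/dtau^2 = -(Gamma_tss*(1/8)^2 + 2*Gamma_tst*(1/8)*(0) + Gamma_ttt*(0)^2) = -33/8464

Answer: Gamma_sss = 18/529, Gamma_sst = 0, Gamma_stt = 90/529, Gamma_tss = 132/529, Gamma_tst = 0, Gamma_ttt = 660/529; accelerations (d^2s/dtau^2, d^2t/dtau^2) = (-9/16928, -33/8464)


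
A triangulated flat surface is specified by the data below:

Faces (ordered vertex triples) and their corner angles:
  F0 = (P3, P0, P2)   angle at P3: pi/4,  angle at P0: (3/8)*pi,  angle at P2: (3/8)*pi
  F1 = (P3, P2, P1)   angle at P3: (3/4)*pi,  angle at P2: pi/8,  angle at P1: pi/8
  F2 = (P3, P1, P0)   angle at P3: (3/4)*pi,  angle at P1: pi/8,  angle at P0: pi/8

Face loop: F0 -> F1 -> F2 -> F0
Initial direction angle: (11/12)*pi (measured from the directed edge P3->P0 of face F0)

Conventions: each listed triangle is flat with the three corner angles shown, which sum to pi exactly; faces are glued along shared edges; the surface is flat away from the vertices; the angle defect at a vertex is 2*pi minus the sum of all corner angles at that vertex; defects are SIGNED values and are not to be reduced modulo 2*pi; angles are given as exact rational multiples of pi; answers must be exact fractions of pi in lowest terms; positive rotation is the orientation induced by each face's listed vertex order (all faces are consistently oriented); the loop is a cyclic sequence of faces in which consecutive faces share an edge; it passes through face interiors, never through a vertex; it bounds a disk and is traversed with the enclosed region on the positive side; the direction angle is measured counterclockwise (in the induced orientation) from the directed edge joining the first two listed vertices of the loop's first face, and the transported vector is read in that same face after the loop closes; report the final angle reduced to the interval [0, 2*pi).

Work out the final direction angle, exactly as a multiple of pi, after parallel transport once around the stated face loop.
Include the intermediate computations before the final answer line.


enclosed vertex P3: corner angles sum to (7/4)*pi, defect = 2*pi - (7/4)*pi = pi/4
the rotation equals the total enclosed defect, so the final angle is initial + defects (mod 2*pi)
final angle = (11/12)*pi + pi/4 = (7/6)*pi (mod 2*pi)

Answer: final direction angle = (7/6)*pi


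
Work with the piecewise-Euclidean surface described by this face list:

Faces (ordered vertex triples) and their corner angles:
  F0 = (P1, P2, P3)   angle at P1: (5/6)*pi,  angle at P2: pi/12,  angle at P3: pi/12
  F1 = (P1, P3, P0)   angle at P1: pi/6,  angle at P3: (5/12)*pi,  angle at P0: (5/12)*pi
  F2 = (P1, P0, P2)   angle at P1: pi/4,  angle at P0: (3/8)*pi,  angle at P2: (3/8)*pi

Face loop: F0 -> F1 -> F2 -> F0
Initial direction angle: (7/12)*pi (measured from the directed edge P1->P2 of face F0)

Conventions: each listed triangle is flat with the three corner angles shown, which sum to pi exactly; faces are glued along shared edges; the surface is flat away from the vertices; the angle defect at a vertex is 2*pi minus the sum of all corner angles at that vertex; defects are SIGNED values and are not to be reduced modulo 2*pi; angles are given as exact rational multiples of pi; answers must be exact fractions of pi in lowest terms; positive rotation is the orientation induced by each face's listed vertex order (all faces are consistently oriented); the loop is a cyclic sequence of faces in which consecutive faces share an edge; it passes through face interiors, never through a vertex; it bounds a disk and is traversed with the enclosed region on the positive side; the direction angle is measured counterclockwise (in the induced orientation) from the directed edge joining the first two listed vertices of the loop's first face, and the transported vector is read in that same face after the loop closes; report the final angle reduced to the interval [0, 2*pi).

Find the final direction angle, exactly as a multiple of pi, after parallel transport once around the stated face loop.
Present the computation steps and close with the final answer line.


enclosed vertex P1: corner angles sum to (5/4)*pi, defect = 2*pi - (5/4)*pi = (3/4)*pi
holonomy = initial angle + sum of enclosed defects (mod 2*pi), positive in the induced orientation
final angle = (7/12)*pi + (3/4)*pi = (4/3)*pi (mod 2*pi)

Answer: final direction angle = (4/3)*pi


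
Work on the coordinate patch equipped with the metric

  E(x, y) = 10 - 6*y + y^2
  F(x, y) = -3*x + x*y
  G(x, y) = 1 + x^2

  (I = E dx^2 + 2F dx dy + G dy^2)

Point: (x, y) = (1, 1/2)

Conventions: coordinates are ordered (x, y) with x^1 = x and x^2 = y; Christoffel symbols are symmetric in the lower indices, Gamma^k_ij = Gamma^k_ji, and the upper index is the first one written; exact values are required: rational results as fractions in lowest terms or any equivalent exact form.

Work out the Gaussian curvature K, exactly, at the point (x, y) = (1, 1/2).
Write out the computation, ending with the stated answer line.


E = 29/4, F = -5/2, G = 2, EG - F^2 = 33/4 at the point
E_x = 0, E_y = -5, F_x = -5/2, F_y = 1, G_x = 2, G_y = 0
E_yy = 2, F_xy = 1, G_xx = 2
Evaluate Brioschi's two determinant matrices M1, M2 and divide by (EG - F^2)^2.
M1 = [[-E_yy/2 + F_xy - G_xx/2, E_x/2, F_x - E_y/2], [F_y - G_x/2, E, F], [G_y/2, F, G]] = [[-1, 0, 0], [0, 29/4, -5/2], [0, -5/2, 2]]; det M1 = -33/4
M2 = [[0, E_y/2, G_x/2], [E_y/2, E, F], [G_x/2, F, G]] = [[0, -5/2, 1], [-5/2, 29/4, -5/2], [1, -5/2, 2]]; det M2 = -29/4
det M1 - det M2 = -1; K = -1 / (33/4)^2 = -16/1089

Answer: K = -16/1089


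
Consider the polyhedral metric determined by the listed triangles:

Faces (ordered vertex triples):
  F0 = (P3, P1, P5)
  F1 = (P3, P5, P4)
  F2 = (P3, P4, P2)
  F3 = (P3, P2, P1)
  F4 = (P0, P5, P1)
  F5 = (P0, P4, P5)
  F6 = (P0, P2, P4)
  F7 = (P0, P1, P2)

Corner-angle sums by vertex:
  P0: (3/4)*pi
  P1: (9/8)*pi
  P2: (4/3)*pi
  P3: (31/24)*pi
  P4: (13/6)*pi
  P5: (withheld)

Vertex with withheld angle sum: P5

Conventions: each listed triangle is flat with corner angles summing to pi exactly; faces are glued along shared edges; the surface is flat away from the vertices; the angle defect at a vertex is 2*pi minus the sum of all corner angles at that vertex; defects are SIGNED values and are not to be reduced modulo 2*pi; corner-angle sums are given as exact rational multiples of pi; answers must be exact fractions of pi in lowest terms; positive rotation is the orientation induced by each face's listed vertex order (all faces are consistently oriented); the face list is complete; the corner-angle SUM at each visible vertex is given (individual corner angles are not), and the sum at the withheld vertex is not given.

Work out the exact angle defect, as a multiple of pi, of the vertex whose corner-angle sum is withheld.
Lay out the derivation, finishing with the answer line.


V = 6, E = 12, F = 8; chi = V - E + F = 2
Gauss-Bonnet: total defect = 2*pi*chi = 4*pi; visible defects sum to (10/3)*pi

Answer: defect(P5) = (2/3)*pi


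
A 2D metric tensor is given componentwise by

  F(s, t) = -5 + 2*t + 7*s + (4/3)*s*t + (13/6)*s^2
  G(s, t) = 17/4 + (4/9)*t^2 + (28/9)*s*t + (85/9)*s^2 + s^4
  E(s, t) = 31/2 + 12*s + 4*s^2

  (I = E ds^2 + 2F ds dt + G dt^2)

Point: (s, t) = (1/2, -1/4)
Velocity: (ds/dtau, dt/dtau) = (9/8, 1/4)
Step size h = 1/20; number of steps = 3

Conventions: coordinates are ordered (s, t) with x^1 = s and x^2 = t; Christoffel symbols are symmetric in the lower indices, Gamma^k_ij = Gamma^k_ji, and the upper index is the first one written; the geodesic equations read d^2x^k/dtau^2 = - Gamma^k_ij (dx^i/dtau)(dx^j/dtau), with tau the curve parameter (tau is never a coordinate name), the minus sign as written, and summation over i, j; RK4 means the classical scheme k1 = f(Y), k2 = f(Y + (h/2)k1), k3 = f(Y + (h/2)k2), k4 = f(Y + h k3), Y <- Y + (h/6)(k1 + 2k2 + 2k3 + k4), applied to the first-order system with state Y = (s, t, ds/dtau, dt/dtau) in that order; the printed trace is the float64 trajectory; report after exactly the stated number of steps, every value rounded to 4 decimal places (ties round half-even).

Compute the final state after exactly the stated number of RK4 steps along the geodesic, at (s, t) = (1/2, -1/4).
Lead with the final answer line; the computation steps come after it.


Answer: s = 0.6629, t = -0.2343, ds/dtau = 1.0529, dt/dtau = -0.0140

f(Y) = (ds/dtau, dt/dtau, -Gamma^s_ij Y'^i Y'^j, -Gamma^t_ij Y'^i Y'^j) with the Gammas evaluated at the stage position; h = 0.050000; intermediate values shown to 6 dp
step 0: s = 0.5000, t = -0.2500, ds/dtau = 1.1250, dt/dtau = 0.2500
step 1:
  k1: at (s, t) = (0.500000, -0.250000), (ds/dtau, dt/dtau) = (1.125000, 0.250000); Gamma_sss = 0.465269, Gamma_sst = 0.053432, Gamma_stt = -0.079027, Gamma_tss = 1.519112, Gamma_tst = 0.739827, Gamma_ttt = 0.085267; k1 = (1.125000, 0.250000, -0.613973, -2.344108)
  k2: at (s, t) = (0.528125, -0.243750), (ds/dtau, dt/dtau) = (1.109651, 0.191397); Gamma_sss = 0.439290, Gamma_sst = 0.044577, Gamma_stt = -0.090508, Gamma_tss = 1.451154, Gamma_tst = 0.753474, Gamma_ttt = 0.089602; k2 = (1.109651, 0.191397, -0.556528, -2.110176)
  k3: at (s, t) = (0.527741, -0.245215), (ds/dtau, dt/dtau) = (1.111087, 0.197246); Gamma_sss = 0.439891, Gamma_sst = 0.044818, Gamma_stt = -0.090250, Gamma_tss = 1.452512, Gamma_tst = 0.753249, Gamma_ttt = 0.089444; k3 = (1.111087, 0.197246, -0.559185, -2.126786)
  k4: at (s, t) = (0.555554, -0.240138), (ds/dtau, dt/dtau) = (1.097041, 0.143661); Gamma_sss = 0.416699, Gamma_sst = 0.035976, Gamma_stt = -0.101366, Gamma_tss = 1.389336, Gamma_tst = 0.764962, Gamma_ttt = 0.094008; k4 = (1.097041, 0.143661, -0.510744, -1.915123)
  Y <- Y + (h/6)(k1 + 2k2 + 2k3 + k4): s = 0.5555, t = -0.2402, ds/dtau = 1.0970, dt/dtau = 0.1439
step 2:
  k1: at (s, t) = (0.555529, -0.240242), (ds/dtau, dt/dtau) = (1.097032, 0.143890); Gamma_sss = 0.416736, Gamma_sst = 0.035993, Gamma_stt = -0.101349, Gamma_tss = 1.389422, Gamma_tst = 0.764949, Gamma_ttt = 0.093997; k1 = (1.097032, 0.143890, -0.510798, -1.915585)
  k2: at (s, t) = (0.582955, -0.236645), (ds/dtau, dt/dtau) = (1.084262, 0.096001); Gamma_sss = 0.396150, Gamma_sst = 0.027295, Gamma_stt = -0.112079, Gamma_tss = 1.330887, Gamma_tst = 0.774915, Gamma_ttt = 0.098661; k2 = (1.084262, 0.096001, -0.470372, -1.726854)
  k3: at (s, t) = (0.582636, -0.237842), (ds/dtau, dt/dtau) = (1.085273, 0.100719); Gamma_sss = 0.396569, Gamma_sst = 0.027499, Gamma_stt = -0.111869, Gamma_tss = 1.331879, Gamma_tst = 0.774781, Gamma_ttt = 0.098519; k3 = (1.085273, 0.100719, -0.471963, -1.739088)
  k4: at (s, t) = (0.609793, -0.235206), (ds/dtau, dt/dtau) = (1.073434, 0.056936); Gamma_sss = 0.378088, Gamma_sst = 0.018932, Gamma_stt = -0.122324, Gamma_tss = 1.277112, Gamma_tst = 0.783295, Gamma_ttt = 0.103252; k4 = (1.073434, 0.056936, -0.437573, -1.567646)
  Y <- Y + (h/6)(k1 + 2k2 + 2k3 + k4): s = 0.6098, t = -0.2353, ds/dtau = 1.0734, dt/dtau = 0.0571
step 3:
  k1: at (s, t) = (0.609775, -0.235290), (ds/dtau, dt/dtau) = (1.073423, 0.057098); Gamma_sss = 0.378112, Gamma_sst = 0.018944, Gamma_stt = -0.122311, Gamma_tss = 1.277168, Gamma_tst = 0.783289, Gamma_ttt = 0.103243; k1 = (1.073423, 0.057098, -0.437598, -1.567954)
  k2: at (s, t) = (0.636611, -0.233862), (ds/dtau, dt/dtau) = (1.062484, 0.017899); Gamma_sss = 0.361598, Gamma_sst = 0.010595, Gamma_stt = -0.132470, Gamma_tss = 1.226052, Gamma_tst = 0.790491, Gamma_ttt = 0.107957; k2 = (1.062484, 0.017899, -0.408558, -1.414155)
  k3: at (s, t) = (0.636338, -0.234842), (ds/dtau, dt/dtau) = (1.063210, 0.021744); Gamma_sss = 0.361899, Gamma_sst = 0.010767, Gamma_stt = -0.132295, Gamma_tss = 1.226798, Gamma_tst = 0.790412, Gamma_ttt = 0.107833; k3 = (1.063210, 0.021744, -0.409531, -1.423387)
  k4: at (s, t) = (0.662936, -0.234203), (ds/dtau, dt/dtau) = (1.052947, -0.014072); Gamma_sss = 0.347008, Gamma_sst = 0.002611, Gamma_stt = -0.142236, Gamma_tss = 1.178725, Gamma_tst = 0.796500, Gamma_ttt = 0.112522; k4 = (1.052947, -0.014072, -0.384621, -1.283269)
  Y <- Y + (h/6)(k1 + 2k2 + 2k3 + k4): s = 0.6629, t = -0.2343, ds/dtau = 1.0529, dt/dtau = -0.0140


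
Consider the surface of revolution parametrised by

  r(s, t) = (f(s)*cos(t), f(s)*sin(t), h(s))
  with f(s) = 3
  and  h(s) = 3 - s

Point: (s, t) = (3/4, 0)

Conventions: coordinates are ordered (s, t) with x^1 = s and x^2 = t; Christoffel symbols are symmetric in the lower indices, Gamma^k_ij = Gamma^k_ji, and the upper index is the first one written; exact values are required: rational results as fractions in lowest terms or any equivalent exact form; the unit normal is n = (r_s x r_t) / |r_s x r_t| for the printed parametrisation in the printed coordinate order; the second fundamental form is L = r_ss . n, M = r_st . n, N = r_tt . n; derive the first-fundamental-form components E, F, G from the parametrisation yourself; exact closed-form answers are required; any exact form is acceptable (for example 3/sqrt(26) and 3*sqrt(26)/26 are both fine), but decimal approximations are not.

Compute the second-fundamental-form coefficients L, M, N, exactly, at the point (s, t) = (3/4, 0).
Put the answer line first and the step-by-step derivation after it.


Answer: L = 0, M = 0, N = -3

f = 3, f' = 0, f'' = 0, h' = -1, h'' = 0
E = 1, F = 0, G = 9; answer radicand W^2 = 1
unnormalised second-form numerators: l = 0, m = 0, n = -3; L = l/sqrt(1), and similarly M = m/sqrt(W^2), N = n/sqrt(W^2)


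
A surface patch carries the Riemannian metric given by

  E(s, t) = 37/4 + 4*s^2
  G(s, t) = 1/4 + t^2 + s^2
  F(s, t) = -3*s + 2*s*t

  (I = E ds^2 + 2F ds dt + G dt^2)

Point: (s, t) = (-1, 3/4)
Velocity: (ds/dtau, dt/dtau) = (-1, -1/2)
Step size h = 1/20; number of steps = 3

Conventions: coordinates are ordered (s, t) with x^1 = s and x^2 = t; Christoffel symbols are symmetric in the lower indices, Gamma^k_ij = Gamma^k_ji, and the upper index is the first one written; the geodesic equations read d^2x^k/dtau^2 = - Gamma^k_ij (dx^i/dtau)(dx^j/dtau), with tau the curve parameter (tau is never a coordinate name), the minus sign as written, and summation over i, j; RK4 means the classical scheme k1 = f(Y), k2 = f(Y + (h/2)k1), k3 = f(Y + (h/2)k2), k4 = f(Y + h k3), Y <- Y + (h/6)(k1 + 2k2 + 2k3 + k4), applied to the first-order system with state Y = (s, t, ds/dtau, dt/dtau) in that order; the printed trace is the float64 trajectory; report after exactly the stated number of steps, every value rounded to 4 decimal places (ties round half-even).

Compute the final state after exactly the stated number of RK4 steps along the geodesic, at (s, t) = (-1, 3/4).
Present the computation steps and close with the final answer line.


f(Y) = (ds/dtau, dt/dtau, -Gamma^s_ij Y'^i Y'^j, -Gamma^t_ij Y'^i Y'^j) with the Gammas evaluated at the stage position; h = 0.050000; intermediate values shown to 6 dp
step 0: s = -1.0000, t = 0.7500, ds/dtau = -1.0000, dt/dtau = -0.5000
step 1:
  k1: at (s, t) = (-1.000000, 0.750000), (ds/dtau, dt/dtau) = (-1.000000, -0.500000); Gamma_sss = -0.229720, Gamma_sst = 0.068916, Gamma_stt = -0.134961, Gamma_tss = -0.637473, Gamma_tst = -0.608758, Gamma_ttt = 0.525485; k1 = (-1.000000, -0.500000, 0.194544, 1.114860)
  k2: at (s, t) = (-1.025000, 0.737500), (ds/dtau, dt/dtau) = (-0.995136, -0.472128); Gamma_sss = -0.231505, Gamma_sst = 0.071622, Gamma_stt = -0.136049, Gamma_tss = -0.630582, Gamma_tst = -0.616392, Gamma_ttt = 0.515124; k2 = (-0.995136, -0.472128, 0.192284, 1.088841)
  k3: at (s, t) = (-1.024878, 0.738197), (ds/dtau, dt/dtau) = (-0.995193, -0.472779); Gamma_sss = -0.231673, Gamma_sst = 0.071496, Gamma_stt = -0.135987, Gamma_tss = -0.629621, Gamma_tst = -0.615897, Gamma_ttt = 0.515112; k3 = (-0.995193, -0.472779, 0.192568, 1.088011)
  k4: at (s, t) = (-1.049760, 0.726361), (ds/dtau, dt/dtau) = (-0.990372, -0.445599); Gamma_sss = -0.233545, Gamma_sst = 0.074028, Gamma_stt = -0.136886, Gamma_tss = -0.621377, Gamma_tst = -0.622474, Gamma_ttt = 0.504737; k4 = (-0.990372, -0.445599, 0.190911, 1.058656)
  Y <- Y + (h/6)(k1 + 2k2 + 2k3 + k4): s = -1.0498, t = 0.7264, ds/dtau = -0.9904, dt/dtau = -0.4456
step 2:
  k1: at (s, t) = (-1.049759, 0.726372), (ds/dtau, dt/dtau) = (-0.990374, -0.445606); Gamma_sss = -0.233548, Gamma_sst = 0.074026, Gamma_stt = -0.136885, Gamma_tss = -0.621362, Gamma_tst = -0.622467, Gamma_ttt = 0.504736; k1 = (-0.990374, -0.445606, 0.190916, 1.058644)
  k2: at (s, t) = (-1.074518, 0.715231), (ds/dtau, dt/dtau) = (-0.985601, -0.419140); Gamma_sss = -0.235517, Gamma_sst = 0.076368, Gamma_stt = -0.137599, Gamma_tss = -0.611821, Gamma_tst = -0.627986, Gamma_ttt = 0.494374; k2 = (-0.985601, -0.419140, 0.189861, 1.026326)
  k3: at (s, t) = (-1.074399, 0.715893), (ds/dtau, dt/dtau) = (-0.985627, -0.419948); Gamma_sss = -0.235675, Gamma_sst = 0.076245, Gamma_stt = -0.137544, Gamma_tss = -0.610970, Gamma_tst = -0.627525, Gamma_ttt = 0.494377; k3 = (-0.985627, -0.419948, 0.190088, 1.025828)
  k4: at (s, t) = (-1.099040, 0.705374), (ds/dtau, dt/dtau) = (-0.980869, -0.394315); Gamma_sss = -0.237721, Gamma_sst = 0.078401, Gamma_stt = -0.138091, Gamma_tss = -0.600394, Gamma_tst = -0.632072, Gamma_ttt = 0.484071; k4 = (-0.980869, -0.394315, 0.189537, 0.991312)
  Y <- Y + (h/6)(k1 + 2k2 + 2k3 + k4): s = -1.0990, t = 0.7054, ds/dtau = -0.9809, dt/dtau = -0.3943
step 3:
  k1: at (s, t) = (-1.099039, 0.705387), (ds/dtau, dt/dtau) = (-0.980871, -0.394321); Gamma_sss = -0.237724, Gamma_sst = 0.078399, Gamma_stt = -0.138090, Gamma_tss = -0.600376, Gamma_tst = -0.632062, Gamma_ttt = 0.484070; k1 = (-0.980871, -0.394321, 0.189542, 0.991294)
  k2: at (s, t) = (-1.123561, 0.695529), (ds/dtau, dt/dtau) = (-0.976132, -0.369539); Gamma_sss = -0.239856, Gamma_sst = 0.080357, Gamma_stt = -0.138476, Gamma_tss = -0.588805, Gamma_tst = -0.635636, Gamma_ttt = 0.473841; k2 = (-0.976132, -0.369539, 0.189481, 0.954897)
  k3: at (s, t) = (-1.123443, 0.696149), (ds/dtau, dt/dtau) = (-0.976134, -0.370449); Gamma_sss = -0.239999, Gamma_sst = 0.080240, Gamma_stt = -0.138427, Gamma_tss = -0.588069, Gamma_tst = -0.635217, Gamma_ttt = 0.473856; k3 = (-0.976134, -0.370449, 0.189646, 0.954704)
  k4: at (s, t) = (-1.147846, 0.686865), (ds/dtau, dt/dtau) = (-0.971388, -0.346586); Gamma_sss = -0.242187, Gamma_sst = 0.082011, Gamma_stt = -0.138670, Gamma_tss = -0.575766, Gamma_tst = -0.637922, Gamma_ttt = 0.463740; k4 = (-0.971388, -0.346586, 0.189962, 0.917122)
  Y <- Y + (h/6)(k1 + 2k2 + 2k3 + k4): s = -1.1478, t = 0.6869, ds/dtau = -0.9714, dt/dtau = -0.3466

Answer: s = -1.1478, t = 0.6869, ds/dtau = -0.9714, dt/dtau = -0.3466


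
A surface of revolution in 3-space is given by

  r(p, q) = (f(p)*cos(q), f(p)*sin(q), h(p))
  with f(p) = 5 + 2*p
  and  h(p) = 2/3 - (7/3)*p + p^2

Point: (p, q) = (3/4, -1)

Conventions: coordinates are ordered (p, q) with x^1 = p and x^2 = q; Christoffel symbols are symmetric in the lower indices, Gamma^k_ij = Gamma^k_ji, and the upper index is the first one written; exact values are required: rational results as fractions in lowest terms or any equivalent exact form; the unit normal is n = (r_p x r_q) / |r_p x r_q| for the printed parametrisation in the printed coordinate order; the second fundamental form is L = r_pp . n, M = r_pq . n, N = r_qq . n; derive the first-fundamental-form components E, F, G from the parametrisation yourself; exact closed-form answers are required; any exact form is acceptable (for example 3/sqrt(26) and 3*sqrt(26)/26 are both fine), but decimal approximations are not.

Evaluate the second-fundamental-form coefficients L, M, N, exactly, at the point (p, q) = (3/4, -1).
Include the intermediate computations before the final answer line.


f = 13/2, f' = 2, f'' = 0, h' = -5/6, h'' = 2
E = 169/36, F = 0, G = 169/4; answer radicand W^2 = 169/36
unnormalised second-form numerators: l = 4, m = 0, n = -65/12; L = l/sqrt(169/36), and similarly M = m/sqrt(W^2), N = n/sqrt(W^2)

Answer: L = 24/13, M = 0, N = -5/2


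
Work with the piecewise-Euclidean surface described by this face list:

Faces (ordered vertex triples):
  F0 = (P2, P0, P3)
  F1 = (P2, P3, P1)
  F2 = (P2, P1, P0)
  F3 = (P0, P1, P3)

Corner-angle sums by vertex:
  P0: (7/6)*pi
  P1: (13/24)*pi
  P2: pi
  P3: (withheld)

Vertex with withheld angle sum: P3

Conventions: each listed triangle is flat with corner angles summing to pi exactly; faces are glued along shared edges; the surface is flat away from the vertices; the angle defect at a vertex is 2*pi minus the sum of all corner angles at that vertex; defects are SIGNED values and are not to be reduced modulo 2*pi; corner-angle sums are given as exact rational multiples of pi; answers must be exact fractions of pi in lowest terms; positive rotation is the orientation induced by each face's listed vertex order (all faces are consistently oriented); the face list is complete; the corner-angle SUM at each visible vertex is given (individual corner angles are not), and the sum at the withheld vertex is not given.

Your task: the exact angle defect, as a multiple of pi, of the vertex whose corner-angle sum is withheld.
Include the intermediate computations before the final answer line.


V = 4, E = 6, F = 4; chi = V - E + F = 2
Gauss-Bonnet: total defect = 2*pi*chi = 4*pi; visible defects sum to (79/24)*pi

Answer: defect(P3) = (17/24)*pi


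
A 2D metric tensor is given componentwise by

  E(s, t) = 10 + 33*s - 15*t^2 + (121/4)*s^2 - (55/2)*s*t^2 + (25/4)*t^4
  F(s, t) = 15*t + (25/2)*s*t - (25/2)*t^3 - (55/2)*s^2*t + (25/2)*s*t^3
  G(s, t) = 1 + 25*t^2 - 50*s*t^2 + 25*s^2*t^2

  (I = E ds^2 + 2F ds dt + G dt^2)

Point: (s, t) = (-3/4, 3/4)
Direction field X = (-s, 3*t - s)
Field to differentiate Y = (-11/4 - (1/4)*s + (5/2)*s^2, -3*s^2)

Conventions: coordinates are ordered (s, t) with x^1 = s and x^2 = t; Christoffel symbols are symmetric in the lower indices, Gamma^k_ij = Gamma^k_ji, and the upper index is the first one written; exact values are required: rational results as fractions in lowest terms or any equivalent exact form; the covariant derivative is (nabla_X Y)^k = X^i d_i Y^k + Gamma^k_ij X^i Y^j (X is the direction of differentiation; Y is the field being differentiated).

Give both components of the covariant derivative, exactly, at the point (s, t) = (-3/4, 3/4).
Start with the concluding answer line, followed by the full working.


Answer: (nabla_X Y)^s = -73893/51685, (nabla_X Y)^t = -57573/82696

E = 7585/1024, F = -8505/512, G = 11281/256 at the point
E_s = -891/32, E_t = 1215/64, F_s = 5835/128, F_t = -5985/128, G_s = -1575/32, G_t = 3675/32
EG - F^2 = 51685/1024;  g^inv = (1024/51685) * [[11281/256, 8505/512], [8505/512, 7585/1024]]
first-kind symbols [ij,l] = (1/2)(d_i g_jl + d_j g_il - d_l g_ij): [ss,s] = E_s/2 = -891/64, [ss,t] = F_s - E_t/2 = 1155/32, [st,s] = E_t/2 = 1215/128, [st,t] = G_s/2 = -1575/64, [tt,s] = F_t - G_s/2 = -2835/128, [tt,t] = G_t/2 = 3675/64
Gamma^s_ij = (G*[ij,s] - F*[ij,t])/(EG - F^2), Gamma^t_ij = (E*[ij,t] - F*[ij,s])/(EG - F^2)
Gamma_sss = -14256/51685, Gamma_sst = 1944/10337, Gamma_stt = -4536/10337, Gamma_tss = 7392/10337, Gamma_tst = -5040/10337, Gamma_ttt = 11760/10337
X = (3/4, 3), Y = (-37/32, -27/16) at the point


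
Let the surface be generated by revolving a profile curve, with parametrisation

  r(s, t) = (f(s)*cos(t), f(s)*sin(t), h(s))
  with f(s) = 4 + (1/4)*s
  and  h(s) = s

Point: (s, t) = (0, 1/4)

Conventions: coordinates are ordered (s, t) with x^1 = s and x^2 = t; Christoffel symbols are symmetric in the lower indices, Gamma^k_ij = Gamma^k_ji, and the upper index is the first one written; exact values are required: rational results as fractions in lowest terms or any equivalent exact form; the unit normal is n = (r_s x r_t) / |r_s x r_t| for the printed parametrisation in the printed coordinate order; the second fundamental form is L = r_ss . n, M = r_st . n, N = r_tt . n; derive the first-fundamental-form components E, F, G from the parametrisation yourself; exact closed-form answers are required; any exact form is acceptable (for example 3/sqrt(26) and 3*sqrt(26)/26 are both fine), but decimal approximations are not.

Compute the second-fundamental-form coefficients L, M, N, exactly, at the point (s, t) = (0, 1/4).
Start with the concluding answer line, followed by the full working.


Answer: L = 0, M = 0, N = 16*sqrt(17)/17

f = 4, f' = 1/4, f'' = 0, h' = 1, h'' = 0
E = 17/16, F = 0, G = 16; answer radicand W^2 = 17/16
unnormalised second-form numerators: l = 0, m = 0, n = 4; L = l/sqrt(17/16), and similarly M = m/sqrt(W^2), N = n/sqrt(W^2)


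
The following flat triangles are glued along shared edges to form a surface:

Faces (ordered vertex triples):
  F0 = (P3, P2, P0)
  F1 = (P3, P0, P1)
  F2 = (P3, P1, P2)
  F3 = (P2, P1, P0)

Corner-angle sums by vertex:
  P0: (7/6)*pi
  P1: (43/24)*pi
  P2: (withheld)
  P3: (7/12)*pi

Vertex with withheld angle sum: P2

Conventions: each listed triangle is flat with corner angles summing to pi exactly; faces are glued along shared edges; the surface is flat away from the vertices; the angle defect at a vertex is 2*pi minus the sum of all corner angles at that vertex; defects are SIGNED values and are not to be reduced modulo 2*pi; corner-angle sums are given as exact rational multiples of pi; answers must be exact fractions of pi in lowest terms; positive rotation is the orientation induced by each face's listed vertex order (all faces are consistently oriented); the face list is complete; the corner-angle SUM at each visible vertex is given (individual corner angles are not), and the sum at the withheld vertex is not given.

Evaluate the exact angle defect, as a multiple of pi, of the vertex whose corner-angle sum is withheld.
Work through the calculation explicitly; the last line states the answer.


V = 4, E = 6, F = 4; chi = V - E + F = 2
Gauss-Bonnet: total defect = 2*pi*chi = 4*pi; visible defects sum to (59/24)*pi

Answer: defect(P2) = (37/24)*pi


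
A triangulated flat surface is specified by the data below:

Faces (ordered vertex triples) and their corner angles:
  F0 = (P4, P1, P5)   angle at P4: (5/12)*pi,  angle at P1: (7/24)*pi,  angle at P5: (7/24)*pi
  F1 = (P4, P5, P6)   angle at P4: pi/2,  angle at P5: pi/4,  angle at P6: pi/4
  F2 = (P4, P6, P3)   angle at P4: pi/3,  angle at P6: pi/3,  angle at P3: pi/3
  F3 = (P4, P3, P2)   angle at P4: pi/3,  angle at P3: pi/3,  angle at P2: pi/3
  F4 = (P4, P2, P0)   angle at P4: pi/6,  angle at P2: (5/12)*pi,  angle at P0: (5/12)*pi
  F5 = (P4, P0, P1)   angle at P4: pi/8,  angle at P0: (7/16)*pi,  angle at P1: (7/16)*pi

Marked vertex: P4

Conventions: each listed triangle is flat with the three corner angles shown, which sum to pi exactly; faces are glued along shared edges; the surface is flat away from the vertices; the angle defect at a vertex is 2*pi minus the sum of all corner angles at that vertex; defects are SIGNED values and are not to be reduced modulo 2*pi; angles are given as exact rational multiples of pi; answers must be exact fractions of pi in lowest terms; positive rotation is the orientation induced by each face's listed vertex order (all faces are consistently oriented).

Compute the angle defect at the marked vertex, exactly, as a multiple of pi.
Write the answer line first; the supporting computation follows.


Answer: defect(P4) = pi/8

Sum of corner angles at P4: (15/8)*pi
defect = 2*pi - (15/8)*pi


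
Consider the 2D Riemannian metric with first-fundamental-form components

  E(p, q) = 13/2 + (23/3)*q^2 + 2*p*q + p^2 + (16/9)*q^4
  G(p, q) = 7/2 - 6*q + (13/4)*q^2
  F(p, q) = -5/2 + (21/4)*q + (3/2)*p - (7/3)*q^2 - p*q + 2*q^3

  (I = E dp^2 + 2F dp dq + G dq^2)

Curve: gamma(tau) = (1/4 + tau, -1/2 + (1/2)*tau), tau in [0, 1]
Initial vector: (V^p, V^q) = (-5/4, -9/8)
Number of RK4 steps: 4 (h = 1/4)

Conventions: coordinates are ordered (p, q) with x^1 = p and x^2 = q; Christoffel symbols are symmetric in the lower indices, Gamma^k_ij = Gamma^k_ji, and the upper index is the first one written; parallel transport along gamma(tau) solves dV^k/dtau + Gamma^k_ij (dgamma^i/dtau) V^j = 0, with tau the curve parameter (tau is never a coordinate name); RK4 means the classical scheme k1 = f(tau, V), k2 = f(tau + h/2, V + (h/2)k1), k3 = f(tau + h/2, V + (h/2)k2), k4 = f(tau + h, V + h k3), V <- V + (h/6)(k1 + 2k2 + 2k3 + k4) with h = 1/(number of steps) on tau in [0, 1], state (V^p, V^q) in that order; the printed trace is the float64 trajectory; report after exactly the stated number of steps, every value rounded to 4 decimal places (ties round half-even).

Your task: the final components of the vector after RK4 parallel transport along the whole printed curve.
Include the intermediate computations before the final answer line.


gamma'(tau) = (1, 1/2); f(tau, V)^k = -Gamma^k_ij(gamma(tau)) gamma'^i(tau) V^j; h = 1/4; intermediate values shown to 6 dp
curve data and Christoffel symbols at the stage parameters:
  tau = 0.000000: gamma = (0.250000, -0.500000), gamma' = (1.000000, 0.500000); Gamma_ppp = 0.996109, Gamma_ppq = -0.944165, Gamma_pqq = 1.261392, Gamma_qpp = 1.567846, Gamma_qpq = -0.704762, Gamma_qqq = 0.309073
  tau = 0.125000: gamma = (0.375000, -0.437500), gamma' = (1.000000, 0.500000); Gamma_ppp = 0.774655, Gamma_ppq = -0.713496, Gamma_pqq = 1.087594, Gamma_qpp = 1.310674, Gamma_qpq = -0.495371, Gamma_qqq = 0.099726
  tau = 0.250000: gamma = (0.500000, -0.375000), gamma' = (1.000000, 0.500000); Gamma_ppp = 0.597200, Gamma_ppq = -0.517084, Gamma_pqq = 0.938108, Gamma_qpp = 1.096386, Gamma_qpq = -0.330296, Gamma_qqq = -0.080441
  tau = 0.375000: gamma = (0.625000, -0.312500), gamma' = (1.000000, 0.500000); Gamma_ppp = 0.457512, Gamma_ppq = -0.350860, Gamma_pqq = 0.810929, Gamma_qpp = 0.913524, Gamma_qpq = -0.203199, Gamma_qqq = -0.235793
  tau = 0.500000: gamma = (0.750000, -0.250000), gamma' = (1.000000, 0.500000); Gamma_ppp = 0.350100, Gamma_ppq = -0.210866, Gamma_pqq = 0.703922, Gamma_qpp = 0.751369, Gamma_qpq = -0.108493, Gamma_qqq = -0.370555
  tau = 0.625000: gamma = (0.875000, -0.187500), gamma' = (1.000000, 0.500000); Gamma_ppp = 0.270287, Gamma_ppq = -0.093361, Gamma_pqq = 0.614927, Gamma_qpp = 0.599642, Gamma_qpq = -0.041429, Gamma_qqq = -0.488719
  tau = 0.750000: gamma = (1.000000, -0.125000), gamma' = (1.000000, 0.500000); Gamma_ppp = 0.214265, Gamma_ppq = 0.005109, Gamma_pqq = 0.541848, Gamma_qpp = 0.448063, Gamma_qpq = 0.001867, Gamma_qqq = -0.594002
  tau = 0.875000: gamma = (1.125000, -0.062500), gamma' = (1.000000, 0.500000); Gamma_ppp = 0.179112, Gamma_ppq = 0.087691, Gamma_pqq = 0.482712, Gamma_qpp = 0.285763, Gamma_qpq = 0.024359, Gamma_qqq = -0.689827
  tau = 1.000000: gamma = (1.250000, 0.000000), gamma' = (1.000000, 0.500000); Gamma_ppp = 0.162830, Gamma_ppq = 0.157215, Gamma_pqq = 0.435710, Gamma_qpp = 0.100505, Gamma_qpq = 0.028074, Gamma_qqq = -0.779337
step 0: V^p = -1.2500, V^q = -1.1250
step 1: k1 = (0.302379, 0.900328), k2 = (0.334775, 0.837499), k3 = (0.331750, 0.829695), k4 = (0.351163, 0.746836); V <- V + (h/6)(k1 + 2k2 + 2k3 + k4): V^p = -1.1672, V^q = -0.9174
step 2: k1 = (0.351225, 0.747040), k2 = (0.361866, 0.647452), k3 = (0.362171, 0.642375), k4 = (0.370215, 0.528242); V <- V + (h/6)(k1 + 2k2 + 2k3 + k4): V^p = -1.0768, V^q = -0.7568
step 3: k1 = (0.370247, 0.528352), k2 = (0.378333, 0.399199), k3 = (0.381563, 0.394000), k4 = (0.394511, 0.246371); V <- V + (h/6)(k1 + 2k2 + 2k3 + k4): V^p = -0.9816, V^q = -0.6584
step 4: k1 = (0.394588, 0.246426), k2 = (0.414386, 0.076587), k3 = (0.420820, 0.069044), k4 = (0.452088, -0.131455); V <- V + (h/6)(k1 + 2k2 + 2k3 + k4): V^p = -0.8768, V^q = -0.6415

Answer: V^p = -0.8768, V^q = -0.6415


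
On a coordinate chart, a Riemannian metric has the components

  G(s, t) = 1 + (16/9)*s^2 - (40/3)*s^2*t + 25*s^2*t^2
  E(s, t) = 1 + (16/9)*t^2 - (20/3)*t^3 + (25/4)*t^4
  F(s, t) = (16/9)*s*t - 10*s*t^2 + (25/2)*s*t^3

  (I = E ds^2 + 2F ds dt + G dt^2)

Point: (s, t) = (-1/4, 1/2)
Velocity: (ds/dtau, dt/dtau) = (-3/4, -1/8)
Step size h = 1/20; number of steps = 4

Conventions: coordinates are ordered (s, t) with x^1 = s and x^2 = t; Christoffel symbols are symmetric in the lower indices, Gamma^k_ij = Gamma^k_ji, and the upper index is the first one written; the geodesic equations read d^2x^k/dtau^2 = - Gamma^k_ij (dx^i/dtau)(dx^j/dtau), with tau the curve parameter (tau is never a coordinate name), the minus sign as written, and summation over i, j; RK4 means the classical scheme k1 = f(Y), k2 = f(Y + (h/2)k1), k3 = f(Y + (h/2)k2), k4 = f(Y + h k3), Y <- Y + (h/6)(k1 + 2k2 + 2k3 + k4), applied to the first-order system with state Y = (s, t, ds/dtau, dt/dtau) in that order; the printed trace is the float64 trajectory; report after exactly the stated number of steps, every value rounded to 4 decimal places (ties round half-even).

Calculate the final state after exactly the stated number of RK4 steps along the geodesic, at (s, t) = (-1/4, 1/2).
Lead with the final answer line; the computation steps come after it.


Answer: s = -0.3998, t = 0.4761, ds/dtau = -0.7483, dt/dtau = -0.1140

f(Y) = (ds/dtau, dt/dtau, -Gamma^s_ij Y'^i Y'^j, -Gamma^t_ij Y'^i Y'^j) with the Gammas evaluated at the stage position; h = 0.050000; intermediate values shown to 6 dp
step 0: s = -0.2500, t = 0.5000, ds/dtau = -0.7500, dt/dtau = -0.1250
step 1:
  k1: at (s, t) = (-0.250000, 0.500000), (ds/dtau, dt/dtau) = (-0.750000, -0.125000); Gamma_sss = 0.000000, Gamma_sst = -0.044728, Gamma_stt = 0.047923, Gamma_tss = 0.000000, Gamma_tst = -0.313099, Gamma_ttt = 0.335463; k1 = (-0.750000, -0.125000, 0.007638, 0.053464)
  k2: at (s, t) = (-0.268750, 0.496875), (ds/dtau, dt/dtau) = (-0.749809, -0.123663); Gamma_sss = 0.000000, Gamma_sst = -0.047487, Gamma_stt = 0.055437, Gamma_tss = 0.000000, Gamma_tst = -0.324362, Gamma_ttt = 0.378667; k2 = (-0.749809, -0.123663, 0.007959, 0.054361)
  k3: at (s, t) = (-0.268745, 0.496908), (ds/dtau, dt/dtau) = (-0.749801, -0.123641); Gamma_sss = 0.000000, Gamma_sst = -0.047453, Gamma_stt = 0.055388, Gamma_tss = 0.000000, Gamma_tst = -0.324444, Gamma_ttt = 0.378701; k3 = (-0.749801, -0.123641, 0.007952, 0.054367)
  k4: at (s, t) = (-0.287490, 0.493818), (ds/dtau, dt/dtau) = (-0.749602, -0.122282); Gamma_sss = 0.000000, Gamma_sst = -0.049961, Gamma_stt = 0.063232, Gamma_tss = 0.000000, Gamma_tst = -0.334398, Gamma_ttt = 0.423225; k4 = (-0.749602, -0.122282, 0.008214, 0.054975)
  Y <- Y + (h/6)(k1 + 2k2 + 2k3 + k4): s = -0.2875, t = 0.4938, ds/dtau = -0.7496, dt/dtau = -0.1223
step 2:
  k1: at (s, t) = (-0.287490, 0.493818), (ds/dtau, dt/dtau) = (-0.749603, -0.122284); Gamma_sss = 0.000000, Gamma_sst = -0.049961, Gamma_stt = 0.063233, Gamma_tss = 0.000000, Gamma_tst = -0.334397, Gamma_ttt = 0.423225; k1 = (-0.749603, -0.122284, 0.008214, 0.054976)
  k2: at (s, t) = (-0.306230, 0.490760), (ds/dtau, dt/dtau) = (-0.749397, -0.120910); Gamma_sss = 0.000000, Gamma_sst = -0.052233, Gamma_stt = 0.071378, Gamma_tss = 0.000000, Gamma_tst = -0.343124, Gamma_ttt = 0.468888; k2 = (-0.749397, -0.120910, 0.008422, 0.055326)
  k3: at (s, t) = (-0.306225, 0.490795), (ds/dtau, dt/dtau) = (-0.749392, -0.120901); Gamma_sss = 0.000000, Gamma_sst = -0.052201, Gamma_stt = 0.071322, Gamma_tss = 0.000000, Gamma_tst = -0.343215, Gamma_ttt = 0.468933; k3 = (-0.749392, -0.120901, 0.008417, 0.055338)
  k4: at (s, t) = (-0.324960, 0.487773), (ds/dtau, dt/dtau) = (-0.749182, -0.119517); Gamma_sss = 0.000000, Gamma_sst = -0.054252, Gamma_stt = 0.079734, Gamma_tss = 0.000000, Gamma_tst = -0.350806, Gamma_ttt = 0.515580; k4 = (-0.749182, -0.119517, 0.008577, 0.055458)
  Y <- Y + (h/6)(k1 + 2k2 + 2k3 + k4): s = -0.3250, t = 0.4878, ds/dtau = -0.7492, dt/dtau = -0.1195
step 3:
  k1: at (s, t) = (-0.324960, 0.487772), (ds/dtau, dt/dtau) = (-0.749182, -0.119520); Gamma_sss = 0.000000, Gamma_sst = -0.054252, Gamma_stt = 0.079734, Gamma_tss = 0.000000, Gamma_tst = -0.350805, Gamma_ttt = 0.515580; k1 = (-0.749182, -0.119520, 0.008577, 0.055459)
  k2: at (s, t) = (-0.343689, 0.484784), (ds/dtau, dt/dtau) = (-0.748968, -0.118133); Gamma_sss = 0.000000, Gamma_sst = -0.056095, Gamma_stt = 0.088388, Gamma_tss = 0.000000, Gamma_tst = -0.357338, Gamma_ttt = 0.563060; k2 = (-0.748968, -0.118133, 0.008693, 0.055375)
  k3: at (s, t) = (-0.343684, 0.484819), (ds/dtau, dt/dtau) = (-0.748965, -0.118135); Gamma_sss = 0.000000, Gamma_sst = -0.056066, Gamma_stt = 0.088328, Gamma_tss = 0.000000, Gamma_tst = -0.357435, Gamma_ttt = 0.563114; k3 = (-0.748965, -0.118135, 0.008689, 0.055392)
  k4: at (s, t) = (-0.362408, 0.481866), (ds/dtau, dt/dtau) = (-0.748748, -0.116750); Gamma_sss = 0.000000, Gamma_sst = -0.057715, Gamma_stt = 0.097196, Gamma_tss = 0.000000, Gamma_tst = -0.362991, Gamma_ttt = 0.611300; k4 = (-0.748748, -0.116750, 0.008766, 0.055130)
  Y <- Y + (h/6)(k1 + 2k2 + 2k3 + k4): s = -0.3624, t = 0.4819, ds/dtau = -0.7487, dt/dtau = -0.1168
step 4:
  k1: at (s, t) = (-0.362408, 0.481866), (ds/dtau, dt/dtau) = (-0.748748, -0.116752); Gamma_sss = 0.000000, Gamma_sst = -0.057715, Gamma_stt = 0.097196, Gamma_tss = 0.000000, Gamma_tst = -0.362992, Gamma_ttt = 0.611300; k1 = (-0.748748, -0.116752, 0.008766, 0.055131)
  k2: at (s, t) = (-0.381127, 0.478947), (ds/dtau, dt/dtau) = (-0.748529, -0.115374); Gamma_sss = 0.000000, Gamma_sst = -0.059183, Gamma_stt = 0.106257, Gamma_tss = 0.000000, Gamma_tst = -0.367645, Gamma_ttt = 0.660068; k2 = (-0.748529, -0.115374, 0.008808, 0.054714)
  k3: at (s, t) = (-0.381121, 0.478981), (ds/dtau, dt/dtau) = (-0.748528, -0.115384); Gamma_sss = 0.000000, Gamma_sst = -0.059157, Gamma_stt = 0.106192, Gamma_tss = 0.000000, Gamma_tst = -0.367746, Gamma_ttt = 0.660132; k3 = (-0.748528, -0.115384, 0.008805, 0.054734)
  k4: at (s, t) = (-0.399835, 0.476096), (ds/dtau, dt/dtau) = (-0.748308, -0.114015); Gamma_sss = 0.000000, Gamma_sst = -0.060459, Gamma_stt = 0.115425, Gamma_tss = 0.000000, Gamma_tst = -0.371567, Gamma_ttt = 0.709381; k4 = (-0.748308, -0.114015, 0.008816, 0.054182)
  Y <- Y + (h/6)(k1 + 2k2 + 2k3 + k4): s = -0.3998, t = 0.4761, ds/dtau = -0.7483, dt/dtau = -0.1140


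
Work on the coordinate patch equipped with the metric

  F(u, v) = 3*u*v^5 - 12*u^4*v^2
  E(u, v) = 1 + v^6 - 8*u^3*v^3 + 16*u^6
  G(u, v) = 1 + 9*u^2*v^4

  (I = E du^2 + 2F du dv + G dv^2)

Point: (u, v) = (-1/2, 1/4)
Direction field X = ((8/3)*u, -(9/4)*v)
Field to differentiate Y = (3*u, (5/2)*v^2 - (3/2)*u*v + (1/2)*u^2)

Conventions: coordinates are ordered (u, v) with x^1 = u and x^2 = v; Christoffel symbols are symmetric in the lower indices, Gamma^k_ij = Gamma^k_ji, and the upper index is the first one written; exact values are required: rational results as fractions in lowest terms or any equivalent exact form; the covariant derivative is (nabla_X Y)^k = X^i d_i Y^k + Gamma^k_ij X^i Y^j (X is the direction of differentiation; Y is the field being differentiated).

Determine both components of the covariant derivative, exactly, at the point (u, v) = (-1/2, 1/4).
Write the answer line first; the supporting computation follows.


Answer: (nabla_X Y)^u = -45985/7264, (nabla_X Y)^v = 5071/10896

E = 5185/4096, F = -99/2048, G = 1033/1024 at the point
E_u = -99/32, E_v = 99/512, F_u = 387/1024, F_v = -207/512, G_u = -9/256, G_v = 9/64
EG - F^2 = 5221/4096;  g^inv = (4096/5221) * [[1033/1024, 99/2048], [99/2048, 5185/4096]]
first-kind symbols [ij,l] = (1/2)(d_i g_jl + d_j g_il - d_l g_ij): [uu,u] = E_u/2 = -99/64, [uu,v] = F_u - E_v/2 = 9/32, [uv,u] = E_v/2 = 99/1024, [uv,v] = G_u/2 = -9/512, [vv,u] = F_v - G_u/2 = -99/256, [vv,v] = G_v/2 = 9/128
Gamma^u_ij = (G*[ij,u] - F*[ij,v])/(EG - F^2), Gamma^v_ij = (E*[ij,v] - F*[ij,u])/(EG - F^2)
Gamma_uuu = -6336/5221, Gamma_uuv = 396/5221, Gamma_uvv = -1584/5221, Gamma_vuu = 1152/5221, Gamma_vuv = -72/5221, Gamma_vvv = 288/5221
X = (-4/3, -9/16), Y = (-3/2, 15/32) at the point
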